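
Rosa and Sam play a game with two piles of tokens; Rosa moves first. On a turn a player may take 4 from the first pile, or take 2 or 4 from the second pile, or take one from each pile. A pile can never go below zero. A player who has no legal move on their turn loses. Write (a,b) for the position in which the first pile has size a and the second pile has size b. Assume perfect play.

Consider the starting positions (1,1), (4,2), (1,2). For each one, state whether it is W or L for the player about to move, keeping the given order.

Build the W/L table. Terminal = L. A non-terminal position is W if it has a move to some L; otherwise it is L.
No move ever increases a pile, so every position that can arise here has a ≤ 4 and b ≤ 2; it is enough to label the cells with 0 ≤ a ≤ 4 and 0 ≤ b ≤ 2.
Every move lowers a or b (never raises either), so fill the grid row by row in increasing a, and left to right within a row: each cell's successors are then already labelled.
      b=0  b=1  b=2
a=0:    L    L    W
a=1:    L    W    W
a=2:    L    W    W
a=3:    L    W    W
a=4:    W    W    L
Cells with no legal move (terminal, hence L): (0,0), (0,1), (1,0), (2,0), (3,0).
The remaining L cells, each justified by listing all of its moves:
(4,2): →(0,2)(W), (4,0)(W), (3,1)(W) — all W, so L
Every other cell has at least one move into one of the L cells above, so it is W.
(1,1): the move to (0,0) reaches an L cell, so W
(4,2): one of the L cells justified above, so L
(1,2): the move to (1,0) reaches an L cell, so W

(1,1): W, (4,2): L, (1,2): W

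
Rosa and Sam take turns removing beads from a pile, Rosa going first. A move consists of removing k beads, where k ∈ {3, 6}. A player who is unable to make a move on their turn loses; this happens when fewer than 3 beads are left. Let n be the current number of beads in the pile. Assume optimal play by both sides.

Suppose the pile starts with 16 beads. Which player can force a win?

Build the W/L table. Terminal = L. A non-terminal position is W if it has a move to some L; otherwise it is L.
n=0: no move → L
n=1: no move → L
n=2: no move → L
n=3: →0(L), so W
n=4: →1(L), so W
n=5: →2(L), so W
n=6: →0(L), so W
n=7: →1(L), so W
n=8: →2(L), so W
n=9: →6(W), 3(W) — all W, so L
n=10: →7(W), 4(W) — all W, so L
n=11: →8(W), 5(W) — all W, so L
n=12: →9(L), so W
n=13: →10(L), so W
n=14: →11(L), so W
n=15: →9(L), so W
n=16: →10(L), so W
The starting position 16 is W: Rosa should remove 6, leaving 10, handing over an L position.

Rosa wins.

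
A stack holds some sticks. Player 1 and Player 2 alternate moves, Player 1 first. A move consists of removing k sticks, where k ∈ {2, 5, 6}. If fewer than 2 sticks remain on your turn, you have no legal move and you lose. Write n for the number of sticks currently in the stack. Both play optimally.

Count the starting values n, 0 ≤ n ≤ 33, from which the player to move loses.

13

Positions with no move are L. A position that does have a move is losing for the player to move precisely when every available move leads to a winning position for the opponent. Fill in the labels:
n=0: no move → L
n=1: no move → L
n=2: reaches L-position 0 → W
n=3: reaches L-position 1 → W
n=4: only reaches 2(W), which is W → L
n=5: reaches L-position 0 → W
n=6: reaches L-position 4 → W
n=7: reaches L-position 1 → W
n=8: only reaches 6(W), 3(W), 2(W), all W → L
n=9: reaches L-position 4 → W
n=10: reaches L-position 8 → W
n=11: only reaches 9(W), 6(W), 5(W), all W → L
n=12: only reaches 10(W), 7(W), 6(W), all W → L
n=13: reaches L-position 11 → W
n=14: reaches L-position 12 → W
n=15: only reaches 13(W), 10(W), 9(W), all W → L
n=16: reaches L-position 11 → W
n=17: reaches L-position 15 → W
n=18: reaches L-position 12 → W
n=19: only reaches 17(W), 14(W), 13(W), all W → L
n=20: reaches L-position 15 → W
n=21: reaches L-position 19 → W
n=22: only reaches 20(W), 17(W), 16(W), all W → L
n=23: only reaches 21(W), 18(W), 17(W), all W → L
n=24: reaches L-position 22 → W
n=25: reaches L-position 23 → W
n=26: only reaches 24(W), 21(W), 20(W), all W → L
n=27: reaches L-position 22 → W
n=28: reaches L-position 26 → W
n=29: reaches L-position 23 → W
n=30: only reaches 28(W), 25(W), 24(W), all W → L
n=31: reaches L-position 26 → W
n=32: reaches L-position 30 → W
n=33: only reaches 31(W), 28(W), 27(W), all W → L
L entries with 0 ≤ n ≤ 33: n = 0, 1, 4, 8, 11, 12, 15, 19, 22, 23, 26, 30, 33; that makes 13.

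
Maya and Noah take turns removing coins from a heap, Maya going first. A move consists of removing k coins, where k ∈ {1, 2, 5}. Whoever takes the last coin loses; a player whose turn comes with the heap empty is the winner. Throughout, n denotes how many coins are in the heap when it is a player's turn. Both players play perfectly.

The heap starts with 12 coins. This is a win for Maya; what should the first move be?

Remove 2, leaving 10.

Positions with no move are W. A position that does have a move is losing for the player to move precisely when every available move leads to a winning position for the opponent. Fill in the labels:
n=0: no move; the opponent has just taken the last coin and therefore loses → W
n=1: →0(W) only, which is W, so L
n=2: →1(L), so W
n=3: →1(L), so W
n=4: →3(W), 2(W) — all W, so L
n=5: →4(L), so W
n=6: →4(L), so W
n=7: →6(W), 5(W), 2(W) — all W, so L
n=8: →7(L), so W
n=9: →7(L), so W
n=10: →9(W), 8(W), 5(W) — all W, so L
n=11: →10(L), so W
n=12: →10(L), so W
From 12, the L positions reachable in one move are: 10, 7. Any move reaching one of these is winning.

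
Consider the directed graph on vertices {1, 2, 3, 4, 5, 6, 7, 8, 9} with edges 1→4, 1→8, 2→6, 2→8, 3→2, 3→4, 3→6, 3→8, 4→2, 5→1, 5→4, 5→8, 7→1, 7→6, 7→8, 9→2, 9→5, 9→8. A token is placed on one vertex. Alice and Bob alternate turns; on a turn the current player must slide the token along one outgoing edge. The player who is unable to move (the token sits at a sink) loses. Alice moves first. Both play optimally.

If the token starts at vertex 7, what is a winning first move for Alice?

Build the W/L table. Terminal = L. A non-terminal position is W if it has a move to some L; otherwise it is L.
Every edge goes from a vertex to one that appears earlier in the order 8, 6, 2, 4, 3, 1, 5, 7, 9, so processing vertices in that order labels each vertex after all of its successors.
8: no outgoing edge → L
6: no outgoing edge → L
2: can move to 6, which is L ⇒ W
4: the only move is to 2(W), a W ⇒ L
3: can move to 4, which is L ⇒ W
1: can move to 4, which is L ⇒ W
5: can move to 4, which is L ⇒ W
7: can move to 6, which is L ⇒ W
9: can move to 8, which is L ⇒ W
From 7, the L positions reachable in one move are: 6, 8. Any move reaching one of these is winning.

Move to 6.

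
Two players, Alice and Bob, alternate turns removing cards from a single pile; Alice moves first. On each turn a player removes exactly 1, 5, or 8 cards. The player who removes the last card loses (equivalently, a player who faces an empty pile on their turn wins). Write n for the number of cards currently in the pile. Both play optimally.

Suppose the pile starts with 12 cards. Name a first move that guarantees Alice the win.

Classify positions by backward induction: terminal positions (no move available) are W. From any other position, the mover wins iff some move reaches an L.
n=0: no move; the opponent has just taken the last card and therefore loses → W
n=1: L (sole option 0(W) is W)
n=2: W (go to 1, an L position)
n=3: L (sole option 2(W) is W)
n=4: W (go to 3, an L position)
n=5: L (options 4(W), 0(W) are all W)
n=6: W (go to 5, an L position)
n=7: L (options 6(W), 2(W) are all W)
n=8: W (go to 7, an L position)
n=9: W (go to 1, an L position)
n=10: W (go to 5, an L position)
n=11: W (go to 3, an L position)
n=12: W (go to 7, an L position)
From 12, the L positions reachable in one move are: 7.

Remove 5, leaving 7.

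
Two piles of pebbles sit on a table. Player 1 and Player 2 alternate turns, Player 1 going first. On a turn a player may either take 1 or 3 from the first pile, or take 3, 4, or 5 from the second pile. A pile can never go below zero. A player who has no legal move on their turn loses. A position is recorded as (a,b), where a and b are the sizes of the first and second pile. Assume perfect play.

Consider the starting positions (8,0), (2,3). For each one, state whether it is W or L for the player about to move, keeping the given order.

(8,0): L, (2,3): W

Work bottom-up. With no move the player to move loses. Otherwise the position is W if at least one move leads to an L position for the opponent, and L if every move leads to a W.
No move ever increases a pile, so every position that can arise here has a ≤ 8 and b ≤ 3; it is enough to label the cells with 0 ≤ a ≤ 8 and 0 ≤ b ≤ 3.
Every move lowers a or b (never raises either), so fill the grid row by row in increasing a, and left to right within a row: each cell's successors are then already labelled.
      b=0  b=1  b=2  b=3
a=0:    L    L    L    W
a=1:    W    W    W    L
a=2:    L    L    L    W
a=3:    W    W    W    L
a=4:    L    L    L    W
a=5:    W    W    W    L
a=6:    L    L    L    W
a=7:    W    W    W    L
a=8:    L    L    L    W
Cells with no legal move (terminal, hence L): (0,0), (0,1), (0,2).
The remaining L cells, each justified by listing all of its moves:
(1,3): only reaches (0,3)(W), (1,0)(W), all W → L
(2,0): only reaches (1,0)(W), which is W → L
(2,1): only reaches (1,1)(W), which is W → L
(2,2): only reaches (1,2)(W), which is W → L
(3,3): only reaches (2,3)(W), (0,3)(W), (3,0)(W), all W → L
(4,0): only reaches (3,0)(W), (1,0)(W), all W → L
(4,1): only reaches (3,1)(W), (1,1)(W), all W → L
(4,2): only reaches (3,2)(W), (1,2)(W), all W → L
(5,3): only reaches (4,3)(W), (2,3)(W), (5,0)(W), all W → L
(6,0): only reaches (5,0)(W), (3,0)(W), all W → L
(6,1): only reaches (5,1)(W), (3,1)(W), all W → L
(6,2): only reaches (5,2)(W), (3,2)(W), all W → L
(7,3): only reaches (6,3)(W), (4,3)(W), (7,0)(W), all W → L
(8,0): only reaches (7,0)(W), (5,0)(W), all W → L
(8,1): only reaches (7,1)(W), (5,1)(W), all W → L
(8,2): only reaches (7,2)(W), (5,2)(W), all W → L
Every other cell has at least one move into one of the L cells above, so it is W.
(8,0): one of the L cells justified above, so L
(2,3): the move to (1,3) reaches an L cell, so W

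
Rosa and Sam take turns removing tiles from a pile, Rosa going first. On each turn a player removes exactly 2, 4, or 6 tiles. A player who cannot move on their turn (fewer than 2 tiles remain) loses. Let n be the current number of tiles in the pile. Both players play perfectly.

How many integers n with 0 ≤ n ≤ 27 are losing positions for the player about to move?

8

Compute win/loss labels from the base case upward. A position with no move is L. Any other position is W if it can reach an L in one move, else L.
n=0: no move → L
n=1: no move → L
n=2: →0(L), so W
n=3: →1(L), so W
n=4: →0(L), so W
n=5: →1(L), so W
n=6: →0(L), so W
n=7: →1(L), so W
n=8: →6(W), 4(W), 2(W) — all W, so L
n=9: →7(W), 5(W), 3(W) — all W, so L
n=10: →8(L), so W
n=11: →9(L), so W
n=12: →8(L), so W
n=13: →9(L), so W
n=14: →8(L), so W
n=15: →9(L), so W
n=16: →14(W), 12(W), 10(W) — all W, so L
n=17: →15(W), 13(W), 11(W) — all W, so L
n=18: →16(L), so W
n=19: →17(L), so W
n=20: →16(L), so W
n=21: →17(L), so W
n=22: →16(L), so W
n=23: →17(L), so W
n=24: →22(W), 20(W), 18(W) — all W, so L
n=25: →23(W), 21(W), 19(W) — all W, so L
n=26: →24(L), so W
n=27: →25(L), so W
L entries with 0 ≤ n ≤ 27: n = 0, 1, 8, 9, 16, 17, 24, 25; that makes 8.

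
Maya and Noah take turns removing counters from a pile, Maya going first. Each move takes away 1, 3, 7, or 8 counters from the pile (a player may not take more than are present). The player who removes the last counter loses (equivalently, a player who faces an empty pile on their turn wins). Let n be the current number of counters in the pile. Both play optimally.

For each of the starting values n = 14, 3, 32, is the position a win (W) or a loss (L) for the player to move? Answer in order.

14: W, 3: L, 32: W

Label each position W (a win for the player to move) or L (a loss). A position with no legal move is W; any other position is W exactly when some move reaches an L, and L when every move reaches a W.
n=0: no move; the opponent has just taken the last counter and therefore loses → W
n=1: only reaches 0(W), which is W → L
n=2: reaches L-position 1 → W
n=3: only reaches 2(W), 0(W), all W → L
n=4: reaches L-position 3 → W
n=5: only reaches 4(W), 2(W), all W → L
n=6: reaches L-position 5 → W
n=7: only reaches 6(W), 4(W), 0(W), all W → L
n=8: reaches L-position 7 → W
n=9: reaches L-position 1 → W
n=10: reaches L-position 7 → W
n=11: reaches L-position 3 → W
n=12: reaches L-position 5 → W
n=13: reaches L-position 5 → W
n=14: reaches L-position 7 → W
n=15: reaches L-position 7 → W
n=16: only reaches 15(W), 13(W), 9(W), 8(W), all W → L
n=17: reaches L-position 16 → W
n=18: only reaches 17(W), 15(W), 11(W), 10(W), all W → L
n=19: reaches L-position 18 → W
n=20: only reaches 19(W), 17(W), 13(W), 12(W), all W → L
n=21: reaches L-position 20 → W
n=22: only reaches 21(W), 19(W), 15(W), 14(W), all W → L
n=23: reaches L-position 22 → W
n=24: reaches L-position 16 → W
n=25: reaches L-position 22 → W
n=26: reaches L-position 18 → W
n=27: reaches L-position 20 → W
n=28: reaches L-position 20 → W
n=29: reaches L-position 22 → W
n=30: reaches L-position 22 → W
n=31: only reaches 30(W), 28(W), 24(W), 23(W), all W → L
n=32: reaches L-position 31 → W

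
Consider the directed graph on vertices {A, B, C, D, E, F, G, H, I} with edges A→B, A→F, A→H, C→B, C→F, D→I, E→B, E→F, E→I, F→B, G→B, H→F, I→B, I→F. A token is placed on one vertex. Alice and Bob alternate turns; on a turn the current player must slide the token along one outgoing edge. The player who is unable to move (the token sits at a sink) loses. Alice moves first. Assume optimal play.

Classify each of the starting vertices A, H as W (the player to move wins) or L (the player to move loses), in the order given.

A: W, H: L

Work bottom-up. With no move the player to move loses. Otherwise the position is W if at least one move leads to an L position for the opponent, and L if every move leads to a W.
Every edge goes from a vertex to one that appears earlier in the order B, F, H, I, D, C, E, A, G, so processing vertices in that order labels each vertex after all of its successors.
B: no outgoing edge → L
F: W (go to B, an L position)
H: L (sole option F(W) is W)
I: W (go to B, an L position)
D: L (sole option I(W) is W)
C: W (go to B, an L position)
E: W (go to B, an L position)
A: W (go to H, an L position)
G: W (go to B, an L position)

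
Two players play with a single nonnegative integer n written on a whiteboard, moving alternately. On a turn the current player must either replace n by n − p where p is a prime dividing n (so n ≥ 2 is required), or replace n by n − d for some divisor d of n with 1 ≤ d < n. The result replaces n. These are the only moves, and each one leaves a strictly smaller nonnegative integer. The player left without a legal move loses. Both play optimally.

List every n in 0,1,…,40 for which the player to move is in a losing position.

0, 1, 4, 9, 14, 20, 26, 32, 35, 38

Compute win/loss labels from the base case upward. A position with no move is L. Any other position is W if it can reach an L in one move, else L.
n=0: no move → L
n=1: no move → L
n=2: W (go to 0, an L position)
n=3: W (go to 0, an L position)
n=4: L (options 2(W), 3(W) are all W)
n=5: W (go to 0, an L position)
n=6: W (go to 4, an L position)
n=7: W (go to 0, an L position)
n=8: W (go to 4, an L position)
n=9: L (options 6(W), 8(W) are all W)
n=10: W (go to 9, an L position)
n=11: W (go to 0, an L position)
n=12: W (go to 9, an L position)
n=13: W (go to 0, an L position)
n=14: L (options 7(W), 12(W), 13(W) are all W)
n=15: W (go to 14, an L position)
n=16: W (go to 14, an L position)
n=17: W (go to 0, an L position)
n=18: W (go to 9, an L position)
n=19: W (go to 0, an L position)
n=20: L (options 10(W), 15(W), 16(W), 18(W), 19(W) are all W)
n=21: W (go to 14, an L position)
n=22: W (go to 20, an L position)
n=23: W (go to 0, an L position)
n=24: W (go to 20, an L position)
n=25: W (go to 20, an L position)
n=26: L (options 13(W), 24(W), 25(W) are all W)
n=27: W (go to 26, an L position)
n=28: W (go to 14, an L position)
n=29: W (go to 0, an L position)
n=30: W (go to 20, an L position)
n=31: W (go to 0, an L position)
n=32: L (options 16(W), 24(W), 28(W), 30(W), 31(W) are all W)
n=33: W (go to 32, an L position)
n=34: W (go to 32, an L position)
n=35: L (options 28(W), 30(W), 34(W) are all W)
n=36: W (go to 32, an L position)
n=37: W (go to 0, an L position)
n=38: L (options 19(W), 36(W), 37(W) are all W)
n=39: W (go to 26, an L position)
n=40: W (go to 20, an L position)
Reading off the rows marked L gives the requested list; there are 10 such values of n.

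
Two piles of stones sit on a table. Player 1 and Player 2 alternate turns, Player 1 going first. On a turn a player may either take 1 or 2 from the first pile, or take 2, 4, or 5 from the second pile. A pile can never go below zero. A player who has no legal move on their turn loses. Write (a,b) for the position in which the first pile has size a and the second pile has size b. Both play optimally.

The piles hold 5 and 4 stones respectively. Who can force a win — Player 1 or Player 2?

Player 2 wins.

Work bottom-up. With no move the player to move loses. Otherwise the position is W if at least one move leads to an L position for the opponent, and L if every move leads to a W.
No move ever increases a pile, so every position that can arise here has a ≤ 5 and b ≤ 4; it is enough to label the cells with 0 ≤ a ≤ 5 and 0 ≤ b ≤ 4.
Every move lowers a or b (never raises either), so fill the grid row by row in increasing a, and left to right within a row: each cell's successors are then already labelled.
      b=0  b=1  b=2  b=3  b=4
a=0:    L    L    W    W    W
a=1:    W    W    L    L    W
a=2:    W    W    W    W    L
a=3:    L    L    W    W    W
a=4:    W    W    L    L    W
a=5:    W    W    W    W    L
Cells with no legal move (terminal, hence L): (0,0), (0,1).
The remaining L cells, each justified by listing all of its moves:
(1,2): →(0,2)(W), (1,0)(W) — all W, so L
(1,3): →(0,3)(W), (1,1)(W) — all W, so L
(2,4): →(1,4)(W), (0,4)(W), (2,2)(W), (2,0)(W) — all W, so L
(3,0): →(2,0)(W), (1,0)(W) — all W, so L
(3,1): →(2,1)(W), (1,1)(W) — all W, so L
(4,2): →(3,2)(W), (2,2)(W), (4,0)(W) — all W, so L
(4,3): →(3,3)(W), (2,3)(W), (4,1)(W) — all W, so L
(5,4): →(4,4)(W), (3,4)(W), (5,2)(W), (5,0)(W) — all W, so L
Every other cell has at least one move into one of the L cells above, so it is W.
Every move from (5,4) reaches a W position, so the mover loses.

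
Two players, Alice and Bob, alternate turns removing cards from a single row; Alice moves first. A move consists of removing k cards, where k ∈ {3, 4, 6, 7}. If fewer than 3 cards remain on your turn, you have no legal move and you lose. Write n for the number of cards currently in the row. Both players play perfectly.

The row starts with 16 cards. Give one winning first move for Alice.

Label each position W (a win for the player to move) or L (a loss). A position with no legal move is L; any other position is W exactly when some move reaches an L, and L when every move reaches a W.
n=0: no move → L
n=1: no move → L
n=2: no move → L
n=3: →0(L), so W
n=4: →1(L), so W
n=5: →2(L), so W
n=6: →2(L), so W
n=7: →1(L), so W
n=8: →2(L), so W
n=9: →2(L), so W
n=10: →7(W), 6(W), 4(W), 3(W) — all W, so L
n=11: →8(W), 7(W), 5(W), 4(W) — all W, so L
n=12: →9(W), 8(W), 6(W), 5(W) — all W, so L
n=13: →10(L), so W
n=14: →11(L), so W
n=15: →12(L), so W
n=16: →12(L), so W
From 16, the L positions reachable in one move are: 12, 10. Any move reaching one of these is winning.

Remove 4, leaving 12.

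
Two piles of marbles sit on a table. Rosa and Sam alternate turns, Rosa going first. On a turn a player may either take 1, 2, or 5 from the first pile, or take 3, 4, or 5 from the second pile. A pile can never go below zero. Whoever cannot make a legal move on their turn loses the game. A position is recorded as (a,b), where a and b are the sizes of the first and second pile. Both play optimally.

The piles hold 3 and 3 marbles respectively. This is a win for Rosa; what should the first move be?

Move to (1,3).

Build the W/L table. Terminal = L. A non-terminal position is W if it has a move to some L; otherwise it is L.
No move ever increases a pile, so every position that can arise here has a ≤ 3 and b ≤ 3; it is enough to label the cells with 0 ≤ a ≤ 3 and 0 ≤ b ≤ 3.
Every move lowers a or b (never raises either), so fill the grid row by row in increasing a, and left to right within a row: each cell's successors are then already labelled.
      b=0  b=1  b=2  b=3
a=0:    L    L    L    W
a=1:    W    W    W    L
a=2:    W    W    W    W
a=3:    L    L    L    W
Cells with no legal move (terminal, hence L): (0,0), (0,1), (0,2).
The remaining L cells, each justified by listing all of its moves:
(1,3): moves to (0,3)(W), (1,0)(W); every one is W ⇒ L
(3,0): moves to (2,0)(W), (1,0)(W); every one is W ⇒ L
(3,1): moves to (2,1)(W), (1,1)(W); every one is W ⇒ L
(3,2): moves to (2,2)(W), (1,2)(W); every one is W ⇒ L
Every other cell has at least one move into one of the L cells above, so it is W.
From (3,3), the L positions reachable in one move are: (1,3), (3,0). Any move reaching one of these is winning.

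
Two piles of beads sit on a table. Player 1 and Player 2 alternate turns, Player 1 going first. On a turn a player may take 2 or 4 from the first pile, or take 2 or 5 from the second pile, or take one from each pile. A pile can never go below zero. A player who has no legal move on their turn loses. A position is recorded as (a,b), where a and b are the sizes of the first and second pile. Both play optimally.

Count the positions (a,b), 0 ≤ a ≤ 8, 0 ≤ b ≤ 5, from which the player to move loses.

Label each position W (a win for the player to move) or L (a loss). A position with no legal move is L; any other position is W exactly when some move reaches an L, and L when every move reaches a W.
Every move lowers a or b (never raises either), so fill the grid row by row in increasing a, and left to right within a row: each cell's successors are then already labelled.
      b=0  b=1  b=2  b=3  b=4  b=5
a=0:    L    L    W    W    L    W
a=1:    L    W    W    L    L    W
a=2:    W    W    L    L    W    W
a=3:    W    L    L    W    W    L
a=4:    W    W    W    W    W    L
a=5:    W    W    W    W    W    W
a=6:    L    L    W    W    L    W
a=7:    L    W    W    L    L    W
a=8:    W    W    L    L    W    W
Cells with no legal move (terminal, hence L): (0,0), (0,1), (1,0).
The remaining L cells, each justified by listing all of its moves:
(0,4): the only move is to (0,2)(W), a W ⇒ L
(1,3): moves to (1,1)(W), (0,2)(W); every one is W ⇒ L
(1,4): moves to (1,2)(W), (0,3)(W); every one is W ⇒ L
(2,2): moves to (0,2)(W), (2,0)(W), (1,1)(W); every one is W ⇒ L
(2,3): moves to (0,3)(W), (2,1)(W), (1,2)(W); every one is W ⇒ L
(3,1): moves to (1,1)(W), (2,0)(W); every one is W ⇒ L
(3,2): moves to (1,2)(W), (3,0)(W), (2,1)(W); every one is W ⇒ L
(3,5): moves to (1,5)(W), (3,3)(W), (3,0)(W), (2,4)(W); every one is W ⇒ L
(4,5): moves to (2,5)(W), (0,5)(W), (4,3)(W), (4,0)(W), (3,4)(W); every one is W ⇒ L
(6,0): moves to (4,0)(W), (2,0)(W); every one is W ⇒ L
(6,1): moves to (4,1)(W), (2,1)(W), (5,0)(W); every one is W ⇒ L
(6,4): moves to (4,4)(W), (2,4)(W), (6,2)(W), (5,3)(W); every one is W ⇒ L
(7,0): moves to (5,0)(W), (3,0)(W); every one is W ⇒ L
(7,3): moves to (5,3)(W), (3,3)(W), (7,1)(W), (6,2)(W); every one is W ⇒ L
(7,4): moves to (5,4)(W), (3,4)(W), (7,2)(W), (6,3)(W); every one is W ⇒ L
(8,2): moves to (6,2)(W), (4,2)(W), (8,0)(W), (7,1)(W); every one is W ⇒ L
(8,3): moves to (6,3)(W), (4,3)(W), (8,1)(W), (7,2)(W); every one is W ⇒ L
Every other cell has at least one move into one of the L cells above, so it is W.
L cells per row: a=0: 3, a=1: 3, a=2: 2, a=3: 3, a=4: 1, a=5: 0, a=6: 3, a=7: 3, a=8: 2; total 20.

20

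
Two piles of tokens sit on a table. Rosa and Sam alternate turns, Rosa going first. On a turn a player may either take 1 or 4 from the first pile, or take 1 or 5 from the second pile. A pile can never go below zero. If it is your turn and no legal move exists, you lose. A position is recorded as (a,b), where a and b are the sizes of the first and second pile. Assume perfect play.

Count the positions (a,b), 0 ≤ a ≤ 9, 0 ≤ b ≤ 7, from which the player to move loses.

32

Classify positions by backward induction: terminal positions (no move available) are L. From any other position, the mover wins iff some move reaches an L.
Every move lowers a or b (never raises either), so fill the grid row by row in increasing a, and left to right within a row: each cell's successors are then already labelled.
      b=0  b=1  b=2  b=3  b=4  b=5  b=6  b=7
a=0:    L    W    L    W    L    W    L    W
a=1:    W    L    W    L    W    L    W    L
a=2:    L    W    L    W    L    W    L    W
a=3:    W    L    W    L    W    L    W    L
a=4:    W    W    W    W    W    W    W    W
a=5:    L    W    L    W    L    W    L    W
a=6:    W    L    W    L    W    L    W    L
a=7:    L    W    L    W    L    W    L    W
a=8:    W    L    W    L    W    L    W    L
a=9:    W    W    W    W    W    W    W    W
Cells with no legal move (terminal, hence L): (0,0).
The remaining L cells, each justified by listing all of its moves:
(0,2): only reaches (0,1)(W), which is W → L
(0,4): only reaches (0,3)(W), which is W → L
(0,6): only reaches (0,5)(W), (0,1)(W), all W → L
(1,1): only reaches (0,1)(W), (1,0)(W), all W → L
(1,3): only reaches (0,3)(W), (1,2)(W), all W → L
(1,5): only reaches (0,5)(W), (1,4)(W), (1,0)(W), all W → L
(1,7): only reaches (0,7)(W), (1,6)(W), (1,2)(W), all W → L
(2,0): only reaches (1,0)(W), which is W → L
(2,2): only reaches (1,2)(W), (2,1)(W), all W → L
(2,4): only reaches (1,4)(W), (2,3)(W), all W → L
(2,6): only reaches (1,6)(W), (2,5)(W), (2,1)(W), all W → L
(3,1): only reaches (2,1)(W), (3,0)(W), all W → L
(3,3): only reaches (2,3)(W), (3,2)(W), all W → L
(3,5): only reaches (2,5)(W), (3,4)(W), (3,0)(W), all W → L
(3,7): only reaches (2,7)(W), (3,6)(W), (3,2)(W), all W → L
(5,0): only reaches (4,0)(W), (1,0)(W), all W → L
(5,2): only reaches (4,2)(W), (1,2)(W), (5,1)(W), all W → L
(5,4): only reaches (4,4)(W), (1,4)(W), (5,3)(W), all W → L
(5,6): only reaches (4,6)(W), (1,6)(W), (5,5)(W), (5,1)(W), all W → L
(6,1): only reaches (5,1)(W), (2,1)(W), (6,0)(W), all W → L
(6,3): only reaches (5,3)(W), (2,3)(W), (6,2)(W), all W → L
(6,5): only reaches (5,5)(W), (2,5)(W), (6,4)(W), (6,0)(W), all W → L
(6,7): only reaches (5,7)(W), (2,7)(W), (6,6)(W), (6,2)(W), all W → L
(7,0): only reaches (6,0)(W), (3,0)(W), all W → L
(7,2): only reaches (6,2)(W), (3,2)(W), (7,1)(W), all W → L
(7,4): only reaches (6,4)(W), (3,4)(W), (7,3)(W), all W → L
(7,6): only reaches (6,6)(W), (3,6)(W), (7,5)(W), (7,1)(W), all W → L
(8,1): only reaches (7,1)(W), (4,1)(W), (8,0)(W), all W → L
(8,3): only reaches (7,3)(W), (4,3)(W), (8,2)(W), all W → L
(8,5): only reaches (7,5)(W), (4,5)(W), (8,4)(W), (8,0)(W), all W → L
(8,7): only reaches (7,7)(W), (4,7)(W), (8,6)(W), (8,2)(W), all W → L
Every other cell has at least one move into one of the L cells above, so it is W.
L cells per row: a=0: 4, a=1: 4, a=2: 4, a=3: 4, a=4: 0, a=5: 4, a=6: 4, a=7: 4, a=8: 4, a=9: 0; total 32.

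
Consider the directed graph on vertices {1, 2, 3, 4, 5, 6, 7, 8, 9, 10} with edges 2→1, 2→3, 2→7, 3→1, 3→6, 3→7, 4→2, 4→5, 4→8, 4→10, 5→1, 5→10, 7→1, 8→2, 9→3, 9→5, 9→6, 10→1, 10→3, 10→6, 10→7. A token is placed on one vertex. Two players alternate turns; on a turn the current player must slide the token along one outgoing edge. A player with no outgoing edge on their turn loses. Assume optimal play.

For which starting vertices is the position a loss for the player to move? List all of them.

1, 6, 8

Build the W/L table. Terminal = L. A non-terminal position is W if it has a move to some L; otherwise it is L.
Every edge goes from a vertex to one that appears earlier in the order 1, 6, 7, 3, 10, 2, 8, 5, 4, 9, so processing vertices in that order labels each vertex after all of its successors.
1: no outgoing edge → L
6: no outgoing edge → L
7: W (go to 1, an L position)
3: W (go to 6, an L position)
10: W (go to 6, an L position)
2: W (go to 1, an L position)
8: L (sole option 2(W) is W)
5: W (go to 1, an L position)
4: W (go to 8, an L position)
9: W (go to 6, an L position)
Reading off the rows marked L gives the requested list; there are 3 such vertices.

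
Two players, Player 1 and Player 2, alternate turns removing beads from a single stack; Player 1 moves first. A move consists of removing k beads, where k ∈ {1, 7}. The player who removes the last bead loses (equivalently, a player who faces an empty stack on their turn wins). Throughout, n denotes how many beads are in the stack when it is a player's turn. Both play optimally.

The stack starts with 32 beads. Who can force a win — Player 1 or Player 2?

Use the standard recursion: the mover wins at a terminal position; elsewhere, the mover wins exactly when some move hands the opponent an L position.
n=0: no move; the opponent has just taken the last bead and therefore loses → W
n=1: →0(W) only, which is W, so L
n=2: →1(L), so W
n=3: →2(W) only, which is W, so L
n=4: →3(L), so W
n=5: →4(W) only, which is W, so L
n=6: →5(L), so W
n=7: →6(W), 0(W) — all W, so L
n=8: →7(L), so W
n=9: →8(W), 2(W) — all W, so L
n=10: →9(L), so W
n=11: →10(W), 4(W) — all W, so L
n=12: →11(L), so W
n=13: →12(W), 6(W) — all W, so L
n=14: →13(L), so W
n=15: →14(W), 8(W) — all W, so L
n=16: →15(L), so W
n=17: →16(W), 10(W) — all W, so L
n=18: →17(L), so W
n=19: →18(W), 12(W) — all W, so L
n=20: →19(L), so W
n=21: →20(W), 14(W) — all W, so L
n=22: →21(L), so W
n=23: →22(W), 16(W) — all W, so L
n=24: →23(L), so W
n=25: →24(W), 18(W) — all W, so L
n=26: →25(L), so W
n=27: →26(W), 20(W) — all W, so L
n=28: →27(L), so W
n=29: →28(W), 22(W) — all W, so L
n=30: →29(L), so W
n=31: →30(W), 24(W) — all W, so L
n=32: →31(L), so W
The starting position 32 is W: Player 1 should remove 1, leaving 31, handing over an L position.

Player 1 wins.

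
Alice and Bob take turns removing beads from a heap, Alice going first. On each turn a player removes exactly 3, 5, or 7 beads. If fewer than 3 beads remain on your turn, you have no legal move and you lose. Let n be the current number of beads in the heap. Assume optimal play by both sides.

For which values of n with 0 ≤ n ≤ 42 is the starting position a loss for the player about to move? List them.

Classify positions by backward induction: terminal positions (no move available) are L. From any other position, the mover wins iff some move reaches an L.
n=0: no move → L
n=1: no move → L
n=2: no move → L
n=3: can move to 0, which is L ⇒ W
n=4: can move to 1, which is L ⇒ W
n=5: can move to 2, which is L ⇒ W
n=6: can move to 1, which is L ⇒ W
n=7: can move to 2, which is L ⇒ W
n=8: can move to 1, which is L ⇒ W
n=9: can move to 2, which is L ⇒ W
n=10: moves to 7(W), 5(W), 3(W); every one is W ⇒ L
n=11: moves to 8(W), 6(W), 4(W); every one is W ⇒ L
n=12: moves to 9(W), 7(W), 5(W); every one is W ⇒ L
n=13: can move to 10, which is L ⇒ W
n=14: can move to 11, which is L ⇒ W
n=15: can move to 12, which is L ⇒ W
n=16: can move to 11, which is L ⇒ W
n=17: can move to 12, which is L ⇒ W
n=18: can move to 11, which is L ⇒ W
n=19: can move to 12, which is L ⇒ W
n=20: moves to 17(W), 15(W), 13(W); every one is W ⇒ L
n=21: moves to 18(W), 16(W), 14(W); every one is W ⇒ L
n=22: moves to 19(W), 17(W), 15(W); every one is W ⇒ L
n=23: can move to 20, which is L ⇒ W
n=24: can move to 21, which is L ⇒ W
n=25: can move to 22, which is L ⇒ W
n=26: can move to 21, which is L ⇒ W
n=27: can move to 22, which is L ⇒ W
n=28: can move to 21, which is L ⇒ W
n=29: can move to 22, which is L ⇒ W
n=30: moves to 27(W), 25(W), 23(W); every one is W ⇒ L
n=31: moves to 28(W), 26(W), 24(W); every one is W ⇒ L
n=32: moves to 29(W), 27(W), 25(W); every one is W ⇒ L
n=33: can move to 30, which is L ⇒ W
n=34: can move to 31, which is L ⇒ W
n=35: can move to 32, which is L ⇒ W
n=36: can move to 31, which is L ⇒ W
n=37: can move to 32, which is L ⇒ W
n=38: can move to 31, which is L ⇒ W
n=39: can move to 32, which is L ⇒ W
n=40: moves to 37(W), 35(W), 33(W); every one is W ⇒ L
n=41: moves to 38(W), 36(W), 34(W); every one is W ⇒ L
n=42: moves to 39(W), 37(W), 35(W); every one is W ⇒ L
Reading off the rows marked L gives the requested list; there are 15 such values of n.

0, 1, 2, 10, 11, 12, 20, 21, 22, 30, 31, 32, 40, 41, 42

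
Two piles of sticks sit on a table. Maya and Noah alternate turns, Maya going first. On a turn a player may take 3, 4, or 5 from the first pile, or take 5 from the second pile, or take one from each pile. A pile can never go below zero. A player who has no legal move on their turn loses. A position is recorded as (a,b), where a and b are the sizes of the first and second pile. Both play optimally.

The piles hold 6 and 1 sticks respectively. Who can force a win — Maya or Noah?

Noah wins.

Use the standard recursion: the mover loses at a terminal position; elsewhere, the mover wins exactly when some move hands the opponent an L position.
No move ever increases a pile, so every position that can arise here has a ≤ 6 and b ≤ 1; it is enough to label the cells with 0 ≤ a ≤ 6 and 0 ≤ b ≤ 1.
Every move lowers a or b (never raises either), so fill the grid row by row in increasing a, and left to right within a row: each cell's successors are then already labelled.
      b=0  b=1
a=0:    L    L
a=1:    L    W
a=2:    L    W
a=3:    W    W
a=4:    W    W
a=5:    W    W
a=6:    W    L
Cells with no legal move (terminal, hence L): (0,0), (0,1), (1,0), (2,0).
The remaining L cells, each justified by listing all of its moves:
(6,1): only reaches (3,1)(W), (2,1)(W), (1,1)(W), (5,0)(W), all W → L
Every other cell has at least one move into one of the L cells above, so it is W.
Every move from (6,1) reaches a W position, so the mover loses.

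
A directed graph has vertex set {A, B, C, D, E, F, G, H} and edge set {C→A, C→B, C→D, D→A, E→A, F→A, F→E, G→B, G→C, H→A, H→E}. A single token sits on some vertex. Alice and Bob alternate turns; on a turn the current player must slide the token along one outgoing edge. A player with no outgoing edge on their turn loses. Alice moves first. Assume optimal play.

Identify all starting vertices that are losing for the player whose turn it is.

Build the W/L table. Terminal = L. A non-terminal position is W if it has a move to some L; otherwise it is L.
Every edge goes from a vertex to one that appears earlier in the order A, B, D, E, C, H, G, F, so processing vertices in that order labels each vertex after all of its successors.
A: no outgoing edge → L
B: no outgoing edge → L
D: reaches L-position A → W
E: reaches L-position A → W
C: reaches L-position B → W
H: reaches L-position A → W
G: reaches L-position B → W
F: reaches L-position A → W
Reading off the rows marked L gives the requested list; there are 2 such vertices.

A, B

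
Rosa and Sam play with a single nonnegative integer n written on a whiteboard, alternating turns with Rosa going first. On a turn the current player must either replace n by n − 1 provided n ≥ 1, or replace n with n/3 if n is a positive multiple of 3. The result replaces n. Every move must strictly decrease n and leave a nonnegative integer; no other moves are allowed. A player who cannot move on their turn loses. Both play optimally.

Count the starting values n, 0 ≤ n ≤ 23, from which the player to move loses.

11

Positions with no move are L. A position that does have a move is losing for the player to move precisely when every available move leads to a winning position for the opponent. Fill in the labels:
n=0: no move → L
n=1: can move to 0, which is L ⇒ W
n=2: the only move is to 1(W), a W ⇒ L
n=3: can move to 2, which is L ⇒ W
n=4: the only move is to 3(W), a W ⇒ L
n=5: can move to 4, which is L ⇒ W
n=6: can move to 2, which is L ⇒ W
n=7: the only move is to 6(W), a W ⇒ L
n=8: can move to 7, which is L ⇒ W
n=9: moves to 3(W), 8(W); every one is W ⇒ L
n=10: can move to 9, which is L ⇒ W
n=11: the only move is to 10(W), a W ⇒ L
n=12: can move to 4, which is L ⇒ W
n=13: the only move is to 12(W), a W ⇒ L
n=14: can move to 13, which is L ⇒ W
n=15: moves to 5(W), 14(W); every one is W ⇒ L
n=16: can move to 15, which is L ⇒ W
n=17: the only move is to 16(W), a W ⇒ L
n=18: can move to 17, which is L ⇒ W
n=19: the only move is to 18(W), a W ⇒ L
n=20: can move to 19, which is L ⇒ W
n=21: can move to 7, which is L ⇒ W
n=22: the only move is to 21(W), a W ⇒ L
n=23: can move to 22, which is L ⇒ W
L entries with 0 ≤ n ≤ 23: n = 0, 2, 4, 7, 9, 11, 13, 15, 17, 19, 22; that makes 11.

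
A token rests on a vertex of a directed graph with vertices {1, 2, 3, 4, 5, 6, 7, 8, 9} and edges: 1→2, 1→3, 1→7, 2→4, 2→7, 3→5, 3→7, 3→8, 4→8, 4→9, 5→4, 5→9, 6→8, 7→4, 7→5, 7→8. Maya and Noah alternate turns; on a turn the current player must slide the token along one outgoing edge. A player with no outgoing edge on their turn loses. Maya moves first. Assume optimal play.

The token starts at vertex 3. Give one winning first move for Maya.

Build the W/L table. Terminal = L. A non-terminal position is W if it has a move to some L; otherwise it is L.
Every edge goes from a vertex to one that appears earlier in the order 8, 9, 4, 5, 7, 3, 6, 2, 1, so processing vertices in that order labels each vertex after all of its successors.
8: no outgoing edge → L
9: no outgoing edge → L
4: →9(L), so W
5: →9(L), so W
7: →8(L), so W
3: →8(L), so W
6: →8(L), so W
2: →7(W), 4(W) — all W, so L
1: →2(L), so W
From 3, the L positions reachable in one move are: 8.

Move to 8.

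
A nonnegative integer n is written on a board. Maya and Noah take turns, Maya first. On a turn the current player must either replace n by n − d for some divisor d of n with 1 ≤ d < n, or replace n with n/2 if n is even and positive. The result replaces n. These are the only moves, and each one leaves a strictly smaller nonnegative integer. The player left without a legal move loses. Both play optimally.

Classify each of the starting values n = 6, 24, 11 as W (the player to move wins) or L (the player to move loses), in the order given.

6: W, 24: W, 11: L

Work bottom-up. With no move the player to move loses. Otherwise the position is W if at least one move leads to an L position for the opponent, and L if every move leads to a W.
n=0: no move → L
n=1: no move → L
n=2: can move to 1, which is L ⇒ W
n=3: the only move is to 2(W), a W ⇒ L
n=4: can move to 3, which is L ⇒ W
n=5: the only move is to 4(W), a W ⇒ L
n=6: can move to 3, which is L ⇒ W
n=7: the only move is to 6(W), a W ⇒ L
n=8: can move to 7, which is L ⇒ W
n=9: moves to 6(W), 8(W); every one is W ⇒ L
n=10: can move to 5, which is L ⇒ W
n=11: the only move is to 10(W), a W ⇒ L
n=12: can move to 9, which is L ⇒ W
n=13: the only move is to 12(W), a W ⇒ L
n=14: can move to 7, which is L ⇒ W
n=15: moves to 10(W), 12(W), 14(W); every one is W ⇒ L
n=16: can move to 15, which is L ⇒ W
n=17: the only move is to 16(W), a W ⇒ L
n=18: can move to 9, which is L ⇒ W
n=19: the only move is to 18(W), a W ⇒ L
n=20: can move to 15, which is L ⇒ W
n=21: moves to 14(W), 18(W), 20(W); every one is W ⇒ L
n=22: can move to 11, which is L ⇒ W
n=23: the only move is to 22(W), a W ⇒ L
n=24: can move to 21, which is L ⇒ W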